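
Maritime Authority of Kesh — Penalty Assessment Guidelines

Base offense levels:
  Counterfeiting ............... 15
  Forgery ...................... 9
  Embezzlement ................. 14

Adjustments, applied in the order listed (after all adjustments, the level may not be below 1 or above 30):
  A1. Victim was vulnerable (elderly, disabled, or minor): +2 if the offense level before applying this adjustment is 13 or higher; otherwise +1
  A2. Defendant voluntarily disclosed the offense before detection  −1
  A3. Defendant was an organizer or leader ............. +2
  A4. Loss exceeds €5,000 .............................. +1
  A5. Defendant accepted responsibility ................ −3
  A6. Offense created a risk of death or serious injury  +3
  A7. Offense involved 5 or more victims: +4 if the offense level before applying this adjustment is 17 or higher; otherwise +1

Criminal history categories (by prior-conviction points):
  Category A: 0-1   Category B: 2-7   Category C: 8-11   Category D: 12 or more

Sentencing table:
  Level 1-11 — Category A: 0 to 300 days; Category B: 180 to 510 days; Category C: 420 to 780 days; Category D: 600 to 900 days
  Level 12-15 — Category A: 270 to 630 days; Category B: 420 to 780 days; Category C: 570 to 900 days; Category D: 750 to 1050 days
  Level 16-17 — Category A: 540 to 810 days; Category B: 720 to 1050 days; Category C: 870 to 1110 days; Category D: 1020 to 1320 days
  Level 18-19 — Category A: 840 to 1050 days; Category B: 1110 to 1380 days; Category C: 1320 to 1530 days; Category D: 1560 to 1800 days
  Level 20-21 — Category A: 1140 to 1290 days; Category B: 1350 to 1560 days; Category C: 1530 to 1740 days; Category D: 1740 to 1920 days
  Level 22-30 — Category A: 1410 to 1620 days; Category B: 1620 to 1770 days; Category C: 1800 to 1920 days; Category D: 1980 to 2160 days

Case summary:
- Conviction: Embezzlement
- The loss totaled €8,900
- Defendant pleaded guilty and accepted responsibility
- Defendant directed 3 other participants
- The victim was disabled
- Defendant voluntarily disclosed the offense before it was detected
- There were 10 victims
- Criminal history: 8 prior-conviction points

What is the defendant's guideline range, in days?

Base offense level for embezzlement: 14.
A1 applies (level before this adjustment is 14 ≥ 13, so +2): 14 + 2 = 16.
A2 applies: 16 − 1 = 15.
A3 applies: 15 + 2 = 17.
A4 applies: 17 + 1 = 18.
A5 applies: 18 − 3 = 15.
A7 applies (level before this adjustment is 15 < 17, so +1): 15 + 1 = 16.
Final offense level: 16.
Criminal history: 8 prior points → Category C (8-11).
Level 16 falls in the 16-17 band.
Grid: Level 16-17 × Category C = 870-1110 days.

870-1110 days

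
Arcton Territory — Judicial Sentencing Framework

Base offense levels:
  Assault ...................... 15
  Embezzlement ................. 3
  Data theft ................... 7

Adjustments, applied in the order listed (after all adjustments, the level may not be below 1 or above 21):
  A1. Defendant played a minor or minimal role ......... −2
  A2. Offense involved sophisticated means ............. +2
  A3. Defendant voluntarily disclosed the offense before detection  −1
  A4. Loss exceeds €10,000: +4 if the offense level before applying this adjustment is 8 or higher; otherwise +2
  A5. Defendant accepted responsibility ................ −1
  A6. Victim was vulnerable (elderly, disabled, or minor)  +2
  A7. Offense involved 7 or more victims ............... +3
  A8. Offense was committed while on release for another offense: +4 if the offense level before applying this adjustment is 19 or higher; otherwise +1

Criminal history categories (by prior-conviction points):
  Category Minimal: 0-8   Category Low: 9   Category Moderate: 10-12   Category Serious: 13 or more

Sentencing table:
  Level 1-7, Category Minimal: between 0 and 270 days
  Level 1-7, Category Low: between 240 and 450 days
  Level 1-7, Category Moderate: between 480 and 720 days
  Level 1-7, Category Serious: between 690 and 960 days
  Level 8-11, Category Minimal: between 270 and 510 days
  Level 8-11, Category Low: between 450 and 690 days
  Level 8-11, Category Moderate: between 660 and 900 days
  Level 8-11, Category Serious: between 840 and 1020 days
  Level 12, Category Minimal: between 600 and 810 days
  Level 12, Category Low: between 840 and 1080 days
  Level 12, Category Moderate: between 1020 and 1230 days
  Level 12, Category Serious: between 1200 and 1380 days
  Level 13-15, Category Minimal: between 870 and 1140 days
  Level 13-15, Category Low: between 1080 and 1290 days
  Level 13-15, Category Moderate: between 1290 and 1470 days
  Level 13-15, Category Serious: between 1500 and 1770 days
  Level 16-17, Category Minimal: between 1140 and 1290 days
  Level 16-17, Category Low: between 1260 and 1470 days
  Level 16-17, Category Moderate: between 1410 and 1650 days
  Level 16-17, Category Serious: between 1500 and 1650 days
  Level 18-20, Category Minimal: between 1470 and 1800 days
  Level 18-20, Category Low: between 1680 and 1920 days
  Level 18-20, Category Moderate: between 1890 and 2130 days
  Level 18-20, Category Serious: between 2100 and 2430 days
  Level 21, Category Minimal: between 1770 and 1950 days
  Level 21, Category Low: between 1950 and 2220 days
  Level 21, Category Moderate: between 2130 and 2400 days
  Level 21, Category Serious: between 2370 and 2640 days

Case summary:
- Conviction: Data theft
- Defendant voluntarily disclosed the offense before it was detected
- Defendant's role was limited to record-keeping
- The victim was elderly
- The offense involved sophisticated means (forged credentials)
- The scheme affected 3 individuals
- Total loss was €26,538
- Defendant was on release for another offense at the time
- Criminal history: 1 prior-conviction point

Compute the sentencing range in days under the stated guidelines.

Base offense level for data theft: 7.
A1 applies: 7 − 2 = 5.
A2 applies: 5 + 2 = 7.
A3 applies: 7 − 1 = 6.
A4 applies (level before this adjustment is 6 < 8, so +2): 6 + 2 = 8.
A6 applies: 8 + 2 = 10.
A8 applies (level before this adjustment is 10 < 19, so +1): 10 + 1 = 11.
Final offense level: 11.
Criminal history: 1 prior point → Category Minimal (0-8).
Level 11 falls in the 8-11 band.
Grid: Level 8-11 × Category Minimal = 270-510 days.

270-510 days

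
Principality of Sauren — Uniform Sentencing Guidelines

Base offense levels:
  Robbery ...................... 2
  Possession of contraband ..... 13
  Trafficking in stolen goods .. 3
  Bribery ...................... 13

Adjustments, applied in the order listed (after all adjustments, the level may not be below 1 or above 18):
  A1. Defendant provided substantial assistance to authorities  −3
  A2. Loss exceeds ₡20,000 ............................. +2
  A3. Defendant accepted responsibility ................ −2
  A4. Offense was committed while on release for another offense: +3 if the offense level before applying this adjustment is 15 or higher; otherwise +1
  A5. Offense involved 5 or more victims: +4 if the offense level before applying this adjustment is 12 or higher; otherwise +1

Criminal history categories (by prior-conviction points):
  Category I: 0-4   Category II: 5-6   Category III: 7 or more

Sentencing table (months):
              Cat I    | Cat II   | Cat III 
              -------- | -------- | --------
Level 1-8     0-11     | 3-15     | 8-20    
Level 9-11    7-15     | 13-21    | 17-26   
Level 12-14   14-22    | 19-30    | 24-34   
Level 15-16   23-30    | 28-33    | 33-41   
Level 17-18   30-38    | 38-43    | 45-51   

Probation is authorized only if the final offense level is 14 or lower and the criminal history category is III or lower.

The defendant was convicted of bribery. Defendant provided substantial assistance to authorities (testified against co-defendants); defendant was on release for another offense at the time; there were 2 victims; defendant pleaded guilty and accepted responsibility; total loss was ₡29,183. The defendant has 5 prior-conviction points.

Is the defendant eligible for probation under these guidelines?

Yes

Base offense level for bribery: 13.
A1 applies: 13 − 3 = 10.
A2 applies: 10 + 2 = 12.
A3 applies: 12 − 2 = 10.
A4 applies (level before this adjustment is 10 < 15, so +1): 10 + 1 = 11.
A5 does not apply.
Final offense level: 11.
Criminal history: 5 prior points → Category II (5-6).
Level 11 falls in the 9-11 band.
Grid: Level 9-11 × Category II = 13-21 months.
Probation check: level 11 ≤ 14 and category II ≤ III → eligible.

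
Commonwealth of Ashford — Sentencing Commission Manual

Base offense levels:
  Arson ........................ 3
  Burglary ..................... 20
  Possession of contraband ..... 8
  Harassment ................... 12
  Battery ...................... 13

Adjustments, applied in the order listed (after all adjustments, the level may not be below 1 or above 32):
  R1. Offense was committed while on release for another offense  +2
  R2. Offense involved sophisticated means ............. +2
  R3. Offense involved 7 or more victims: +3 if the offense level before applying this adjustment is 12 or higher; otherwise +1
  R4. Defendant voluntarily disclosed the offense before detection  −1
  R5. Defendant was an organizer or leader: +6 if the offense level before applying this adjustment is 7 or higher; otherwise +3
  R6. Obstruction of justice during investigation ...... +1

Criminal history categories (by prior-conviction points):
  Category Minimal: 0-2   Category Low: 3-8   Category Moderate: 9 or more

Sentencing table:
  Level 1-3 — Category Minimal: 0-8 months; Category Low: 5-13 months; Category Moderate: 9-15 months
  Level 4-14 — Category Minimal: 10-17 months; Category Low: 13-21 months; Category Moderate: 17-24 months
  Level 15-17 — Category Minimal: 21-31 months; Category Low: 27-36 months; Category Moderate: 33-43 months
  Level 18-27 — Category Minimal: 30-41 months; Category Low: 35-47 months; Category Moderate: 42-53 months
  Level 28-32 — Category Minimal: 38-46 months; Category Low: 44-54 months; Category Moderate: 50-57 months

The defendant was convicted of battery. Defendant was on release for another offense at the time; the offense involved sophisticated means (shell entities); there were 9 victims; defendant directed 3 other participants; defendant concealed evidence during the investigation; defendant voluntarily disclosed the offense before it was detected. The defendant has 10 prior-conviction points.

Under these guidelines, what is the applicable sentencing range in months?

Base offense level for battery: 13.
R1 applies: 13 + 2 = 15.
R2 applies: 15 + 2 = 17.
R3 applies (level before this adjustment is 17 ≥ 12, so +3): 17 + 3 = 20.
R4 applies: 20 − 1 = 19.
R5 applies (level before this adjustment is 19 ≥ 7, so +6): 19 + 6 = 25.
R6 applies: 25 + 1 = 26.
Final offense level: 26.
Criminal history: 10 prior points → Category Moderate (9+).
Level 26 falls in the 18-27 band.
Grid: Level 18-27 × Category Moderate = 42-53 months.

42-53 months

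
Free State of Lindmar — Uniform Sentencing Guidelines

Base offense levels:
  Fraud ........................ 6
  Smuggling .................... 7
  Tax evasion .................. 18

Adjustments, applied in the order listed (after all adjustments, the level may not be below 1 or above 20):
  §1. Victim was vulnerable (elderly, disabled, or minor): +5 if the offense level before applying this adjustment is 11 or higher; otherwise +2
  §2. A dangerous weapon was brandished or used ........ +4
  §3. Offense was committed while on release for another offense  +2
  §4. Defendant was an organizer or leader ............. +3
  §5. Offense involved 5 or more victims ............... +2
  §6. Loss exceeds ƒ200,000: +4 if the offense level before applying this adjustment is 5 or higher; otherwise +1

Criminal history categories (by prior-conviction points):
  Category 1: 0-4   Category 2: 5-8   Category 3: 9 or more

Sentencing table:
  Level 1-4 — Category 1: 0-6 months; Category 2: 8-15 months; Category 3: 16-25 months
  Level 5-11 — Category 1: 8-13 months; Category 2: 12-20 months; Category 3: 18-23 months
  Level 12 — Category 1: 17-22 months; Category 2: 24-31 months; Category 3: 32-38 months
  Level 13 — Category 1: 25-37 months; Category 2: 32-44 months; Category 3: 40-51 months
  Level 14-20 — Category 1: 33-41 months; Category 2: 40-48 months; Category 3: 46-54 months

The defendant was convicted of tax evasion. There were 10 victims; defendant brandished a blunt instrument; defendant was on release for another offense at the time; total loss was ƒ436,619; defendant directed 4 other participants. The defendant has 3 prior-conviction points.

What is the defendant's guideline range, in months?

33-41 months

Base offense level for tax evasion: 18.
§2 applies: 18 + 4 = 22.
§3 applies: 22 + 2 = 24.
§4 applies: 24 + 3 = 27.
§5 applies: 27 + 2 = 29.
§6 applies (level before this adjustment is 29 ≥ 5, so +4): 29 + 4 = 33.
Level 33 exceeds the maximum of 20; capped at 20.
Final offense level: 20.
Criminal history: 3 prior points → Category 1 (0-4).
Level 20 falls in the 14-20 band.
Grid: Level 14-20 × Category 1 = 33-41 months.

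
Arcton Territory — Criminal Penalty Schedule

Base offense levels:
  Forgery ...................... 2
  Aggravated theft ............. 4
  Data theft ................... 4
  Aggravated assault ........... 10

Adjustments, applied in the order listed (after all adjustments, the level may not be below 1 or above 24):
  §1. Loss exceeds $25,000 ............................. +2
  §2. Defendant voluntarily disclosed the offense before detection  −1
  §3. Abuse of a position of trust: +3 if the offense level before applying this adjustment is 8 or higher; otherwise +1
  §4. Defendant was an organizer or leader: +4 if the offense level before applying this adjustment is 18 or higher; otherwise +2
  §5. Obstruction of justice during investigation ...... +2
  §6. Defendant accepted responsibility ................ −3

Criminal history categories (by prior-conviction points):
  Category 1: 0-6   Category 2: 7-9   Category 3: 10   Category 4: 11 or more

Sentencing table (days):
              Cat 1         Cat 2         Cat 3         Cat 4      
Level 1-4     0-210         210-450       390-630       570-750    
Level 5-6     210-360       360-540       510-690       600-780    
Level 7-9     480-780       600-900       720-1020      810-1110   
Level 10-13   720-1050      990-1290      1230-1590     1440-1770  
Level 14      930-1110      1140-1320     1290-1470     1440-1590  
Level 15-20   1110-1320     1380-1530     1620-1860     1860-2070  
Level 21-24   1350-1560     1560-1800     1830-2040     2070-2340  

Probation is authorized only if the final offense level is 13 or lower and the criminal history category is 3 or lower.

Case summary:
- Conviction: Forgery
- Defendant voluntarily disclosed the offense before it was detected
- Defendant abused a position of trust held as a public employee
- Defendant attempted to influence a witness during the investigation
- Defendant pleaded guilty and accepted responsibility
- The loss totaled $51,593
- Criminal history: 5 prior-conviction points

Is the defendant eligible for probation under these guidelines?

Base offense level for forgery: 2.
§1 applies: 2 + 2 = 4.
§2 applies: 4 − 1 = 3.
§3 applies (level before this adjustment is 3 < 8, so +1): 3 + 1 = 4.
§5 applies: 4 + 2 = 6.
§6 applies: 6 − 3 = 3.
Final offense level: 3.
Criminal history: 5 prior points → Category 1 (0-6).
Level 3 falls in the 1-4 band.
Grid: Level 1-4 × Category 1 = 0-210 days.
Probation check: level 3 ≤ 13 and category 1 ≤ 3 → eligible.

Yes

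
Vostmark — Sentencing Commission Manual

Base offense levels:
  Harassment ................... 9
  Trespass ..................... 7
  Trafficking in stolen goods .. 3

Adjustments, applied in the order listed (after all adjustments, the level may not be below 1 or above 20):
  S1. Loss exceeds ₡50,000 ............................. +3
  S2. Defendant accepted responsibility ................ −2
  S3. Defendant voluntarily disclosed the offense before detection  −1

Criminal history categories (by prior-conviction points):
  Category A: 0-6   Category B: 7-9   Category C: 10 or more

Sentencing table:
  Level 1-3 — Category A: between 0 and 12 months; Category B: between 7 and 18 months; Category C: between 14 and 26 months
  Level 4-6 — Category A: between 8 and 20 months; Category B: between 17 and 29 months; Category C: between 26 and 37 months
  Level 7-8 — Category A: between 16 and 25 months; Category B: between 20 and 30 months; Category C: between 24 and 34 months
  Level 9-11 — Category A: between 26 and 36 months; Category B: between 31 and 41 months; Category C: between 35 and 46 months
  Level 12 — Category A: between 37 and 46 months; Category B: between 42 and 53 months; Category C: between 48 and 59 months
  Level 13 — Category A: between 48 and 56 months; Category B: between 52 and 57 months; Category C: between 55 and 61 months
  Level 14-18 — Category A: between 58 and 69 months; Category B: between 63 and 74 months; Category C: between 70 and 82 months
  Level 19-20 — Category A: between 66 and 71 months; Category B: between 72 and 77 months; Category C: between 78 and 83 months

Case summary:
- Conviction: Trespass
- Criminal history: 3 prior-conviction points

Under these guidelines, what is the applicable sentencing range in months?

Base offense level for trespass: 7.
Final offense level: 7.
Criminal history: 3 prior points → Category A (0-6).
Level 7 falls in the 7-8 band.
Grid: Level 7-8 × Category A = 16-25 months.

16-25 months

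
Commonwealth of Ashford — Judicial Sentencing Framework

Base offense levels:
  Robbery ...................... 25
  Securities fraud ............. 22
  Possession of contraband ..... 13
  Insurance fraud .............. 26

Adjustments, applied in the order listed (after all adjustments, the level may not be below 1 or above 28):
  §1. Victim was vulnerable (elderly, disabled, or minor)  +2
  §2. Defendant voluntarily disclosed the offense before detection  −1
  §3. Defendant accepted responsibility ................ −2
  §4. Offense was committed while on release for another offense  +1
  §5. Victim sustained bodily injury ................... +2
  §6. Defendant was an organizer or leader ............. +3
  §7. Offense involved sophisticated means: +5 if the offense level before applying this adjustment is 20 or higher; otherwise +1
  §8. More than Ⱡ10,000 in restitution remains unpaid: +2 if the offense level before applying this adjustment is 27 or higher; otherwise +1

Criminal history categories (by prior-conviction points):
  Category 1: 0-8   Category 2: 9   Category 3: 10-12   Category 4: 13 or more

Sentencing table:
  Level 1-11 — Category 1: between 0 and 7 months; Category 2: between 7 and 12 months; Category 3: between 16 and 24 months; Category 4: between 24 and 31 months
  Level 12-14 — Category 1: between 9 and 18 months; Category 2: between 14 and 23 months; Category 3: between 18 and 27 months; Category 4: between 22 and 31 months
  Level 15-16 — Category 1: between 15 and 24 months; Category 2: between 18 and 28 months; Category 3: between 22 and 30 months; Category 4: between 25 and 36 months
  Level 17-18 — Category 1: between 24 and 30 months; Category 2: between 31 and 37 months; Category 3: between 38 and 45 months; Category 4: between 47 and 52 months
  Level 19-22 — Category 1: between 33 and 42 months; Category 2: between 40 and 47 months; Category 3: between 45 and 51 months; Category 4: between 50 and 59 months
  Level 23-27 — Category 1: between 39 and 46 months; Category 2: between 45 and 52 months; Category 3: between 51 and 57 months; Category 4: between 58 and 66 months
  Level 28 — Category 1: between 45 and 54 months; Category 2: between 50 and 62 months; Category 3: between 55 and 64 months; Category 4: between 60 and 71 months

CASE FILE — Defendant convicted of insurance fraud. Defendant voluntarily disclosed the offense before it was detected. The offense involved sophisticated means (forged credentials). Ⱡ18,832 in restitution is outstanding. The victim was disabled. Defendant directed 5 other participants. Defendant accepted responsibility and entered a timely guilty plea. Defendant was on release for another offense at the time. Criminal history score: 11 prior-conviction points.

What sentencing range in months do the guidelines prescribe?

Base offense level for insurance fraud: 26.
§1 applies: 26 + 2 = 28.
§2 applies: 28 − 1 = 27.
§3 applies: 27 − 2 = 25.
§4 applies: 25 + 1 = 26.
§6 applies: 26 + 3 = 29.
§7 applies (level before this adjustment is 29 ≥ 20, so +5): 29 + 5 = 34.
§8 applies (level before this adjustment is 34 ≥ 27, so +2): 34 + 2 = 36.
Level 36 exceeds the maximum of 28; capped at 28.
Final offense level: 28.
Criminal history: 11 prior points → Category 3 (10-12).
Level 28 falls in the 28 band.
Grid: Level 28 × Category 3 = 55-64 months.

55-64 months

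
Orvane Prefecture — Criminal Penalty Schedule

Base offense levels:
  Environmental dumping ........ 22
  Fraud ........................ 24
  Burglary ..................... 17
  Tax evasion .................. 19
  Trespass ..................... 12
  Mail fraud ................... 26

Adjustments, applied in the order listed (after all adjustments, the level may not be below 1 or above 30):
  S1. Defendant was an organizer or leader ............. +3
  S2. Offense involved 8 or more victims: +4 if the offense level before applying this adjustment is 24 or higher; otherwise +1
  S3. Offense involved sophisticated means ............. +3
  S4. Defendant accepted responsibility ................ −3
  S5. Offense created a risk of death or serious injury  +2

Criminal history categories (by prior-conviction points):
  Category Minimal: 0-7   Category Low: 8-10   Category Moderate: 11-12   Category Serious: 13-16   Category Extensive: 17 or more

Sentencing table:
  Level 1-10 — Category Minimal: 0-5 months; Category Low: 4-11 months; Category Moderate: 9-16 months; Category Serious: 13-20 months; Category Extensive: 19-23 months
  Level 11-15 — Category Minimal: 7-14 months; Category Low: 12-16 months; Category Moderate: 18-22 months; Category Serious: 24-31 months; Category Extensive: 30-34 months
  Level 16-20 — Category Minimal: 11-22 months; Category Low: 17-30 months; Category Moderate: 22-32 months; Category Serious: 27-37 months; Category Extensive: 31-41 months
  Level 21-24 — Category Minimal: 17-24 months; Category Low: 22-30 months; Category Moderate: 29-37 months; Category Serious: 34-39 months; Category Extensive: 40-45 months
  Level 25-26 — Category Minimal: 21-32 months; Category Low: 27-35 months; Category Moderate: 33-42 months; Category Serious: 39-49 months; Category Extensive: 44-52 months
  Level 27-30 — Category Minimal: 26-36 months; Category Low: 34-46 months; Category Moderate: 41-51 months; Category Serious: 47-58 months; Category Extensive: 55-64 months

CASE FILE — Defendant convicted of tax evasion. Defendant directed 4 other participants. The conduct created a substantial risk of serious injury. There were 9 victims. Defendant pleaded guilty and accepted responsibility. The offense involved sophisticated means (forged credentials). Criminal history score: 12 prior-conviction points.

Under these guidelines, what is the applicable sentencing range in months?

Base offense level for tax evasion: 19.
S1 applies: 19 + 3 = 22.
S2 applies (level before this adjustment is 22 < 24, so +1): 22 + 1 = 23.
S3 applies: 23 + 3 = 26.
S4 applies: 26 − 3 = 23.
S5 applies: 23 + 2 = 25.
Final offense level: 25.
Criminal history: 12 prior points → Category Moderate (11-12).
Level 25 falls in the 25-26 band.
Grid: Level 25-26 × Category Moderate = 33-42 months.

33-42 months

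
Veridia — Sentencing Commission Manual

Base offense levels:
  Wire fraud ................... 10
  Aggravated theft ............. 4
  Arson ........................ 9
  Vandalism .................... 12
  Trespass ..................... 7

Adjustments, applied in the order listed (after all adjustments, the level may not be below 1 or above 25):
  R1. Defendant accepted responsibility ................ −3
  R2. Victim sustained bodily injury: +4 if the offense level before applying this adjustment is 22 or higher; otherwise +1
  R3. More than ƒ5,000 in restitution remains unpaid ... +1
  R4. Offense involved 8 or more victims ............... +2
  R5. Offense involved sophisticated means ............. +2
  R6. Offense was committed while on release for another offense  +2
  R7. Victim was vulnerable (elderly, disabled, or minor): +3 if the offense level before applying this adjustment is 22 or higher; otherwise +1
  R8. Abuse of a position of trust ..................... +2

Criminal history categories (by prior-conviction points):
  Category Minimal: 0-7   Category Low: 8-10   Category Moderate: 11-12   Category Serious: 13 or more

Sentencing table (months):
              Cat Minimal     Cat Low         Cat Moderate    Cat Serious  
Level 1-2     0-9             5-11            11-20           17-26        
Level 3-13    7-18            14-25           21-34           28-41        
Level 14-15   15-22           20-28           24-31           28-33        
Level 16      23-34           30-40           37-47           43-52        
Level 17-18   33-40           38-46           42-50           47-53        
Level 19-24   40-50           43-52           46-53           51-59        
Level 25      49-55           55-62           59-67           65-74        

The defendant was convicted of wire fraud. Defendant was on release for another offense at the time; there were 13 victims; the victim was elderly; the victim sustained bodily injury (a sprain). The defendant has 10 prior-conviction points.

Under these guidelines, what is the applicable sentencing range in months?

Base offense level for wire fraud: 10.
R1 does not apply.
R2 applies (level before this adjustment is 10 < 22, so +1): 10 + 1 = 11.
R3 does not apply.
R4 applies: 11 + 2 = 13.
R5 does not apply.
R6 applies: 13 + 2 = 15.
R7 applies (level before this adjustment is 15 < 22, so +1): 15 + 1 = 16.
Final offense level: 16.
Criminal history: 10 prior points → Category Low (8-10).
Level 16 falls in the 16 band.
Grid: Level 16 × Category Low = 30-40 months.

30-40 months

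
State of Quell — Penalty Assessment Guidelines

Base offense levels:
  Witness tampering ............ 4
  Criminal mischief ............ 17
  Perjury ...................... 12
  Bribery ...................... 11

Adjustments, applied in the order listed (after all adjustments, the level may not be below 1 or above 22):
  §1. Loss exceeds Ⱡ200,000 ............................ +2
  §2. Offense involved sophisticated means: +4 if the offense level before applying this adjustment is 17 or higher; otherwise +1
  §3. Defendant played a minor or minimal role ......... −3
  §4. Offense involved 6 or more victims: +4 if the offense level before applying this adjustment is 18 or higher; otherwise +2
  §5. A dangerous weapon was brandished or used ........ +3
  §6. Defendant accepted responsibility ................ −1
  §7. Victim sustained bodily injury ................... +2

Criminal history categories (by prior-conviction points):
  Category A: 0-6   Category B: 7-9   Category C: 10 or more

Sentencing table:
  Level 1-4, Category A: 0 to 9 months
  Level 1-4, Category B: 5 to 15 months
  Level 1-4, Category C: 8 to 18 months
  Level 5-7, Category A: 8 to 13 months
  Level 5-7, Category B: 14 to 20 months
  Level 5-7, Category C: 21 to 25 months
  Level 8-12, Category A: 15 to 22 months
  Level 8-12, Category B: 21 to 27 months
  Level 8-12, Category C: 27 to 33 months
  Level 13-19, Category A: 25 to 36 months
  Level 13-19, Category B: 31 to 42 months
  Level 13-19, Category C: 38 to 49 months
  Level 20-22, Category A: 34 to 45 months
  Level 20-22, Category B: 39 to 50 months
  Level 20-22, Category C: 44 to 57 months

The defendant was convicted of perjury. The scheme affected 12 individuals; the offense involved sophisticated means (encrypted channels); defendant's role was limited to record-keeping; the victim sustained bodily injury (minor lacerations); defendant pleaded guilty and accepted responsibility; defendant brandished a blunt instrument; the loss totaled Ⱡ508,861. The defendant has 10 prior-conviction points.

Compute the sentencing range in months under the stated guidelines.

38-49 months

Base offense level for perjury: 12.
§1 applies: 12 + 2 = 14.
§2 applies (level before this adjustment is 14 < 17, so +1): 14 + 1 = 15.
§3 applies: 15 − 3 = 12.
§4 applies (level before this adjustment is 12 < 18, so +2): 12 + 2 = 14.
§5 applies: 14 + 3 = 17.
§6 applies: 17 − 1 = 16.
§7 applies: 16 + 2 = 18.
Final offense level: 18.
Criminal history: 10 prior points → Category C (10+).
Level 18 falls in the 13-19 band.
Grid: Level 13-19 × Category C = 38-49 months.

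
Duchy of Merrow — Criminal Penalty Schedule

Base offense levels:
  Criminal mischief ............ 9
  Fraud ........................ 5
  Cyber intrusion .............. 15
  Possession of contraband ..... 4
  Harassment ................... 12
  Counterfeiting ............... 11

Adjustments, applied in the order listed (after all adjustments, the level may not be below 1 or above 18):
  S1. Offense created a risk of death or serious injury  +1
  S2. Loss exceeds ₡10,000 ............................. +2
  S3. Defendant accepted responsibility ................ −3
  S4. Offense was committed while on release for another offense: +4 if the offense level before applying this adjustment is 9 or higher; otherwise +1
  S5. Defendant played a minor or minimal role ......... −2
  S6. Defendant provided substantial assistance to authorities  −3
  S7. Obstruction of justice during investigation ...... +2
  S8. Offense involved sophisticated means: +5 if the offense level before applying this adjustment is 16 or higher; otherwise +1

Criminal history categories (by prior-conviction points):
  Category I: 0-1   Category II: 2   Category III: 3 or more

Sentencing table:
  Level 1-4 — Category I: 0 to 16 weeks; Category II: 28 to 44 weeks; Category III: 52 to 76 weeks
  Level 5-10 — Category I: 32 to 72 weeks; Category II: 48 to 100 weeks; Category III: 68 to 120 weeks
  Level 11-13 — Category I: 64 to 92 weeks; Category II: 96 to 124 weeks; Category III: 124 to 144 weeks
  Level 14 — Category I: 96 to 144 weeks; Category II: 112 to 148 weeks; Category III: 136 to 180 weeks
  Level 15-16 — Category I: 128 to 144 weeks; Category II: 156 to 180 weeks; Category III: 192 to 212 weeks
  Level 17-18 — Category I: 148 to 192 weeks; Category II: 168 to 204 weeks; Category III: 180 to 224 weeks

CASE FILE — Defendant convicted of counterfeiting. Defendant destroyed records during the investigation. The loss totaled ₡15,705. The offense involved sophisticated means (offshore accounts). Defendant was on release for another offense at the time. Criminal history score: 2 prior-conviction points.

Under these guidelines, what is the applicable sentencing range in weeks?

Base offense level for counterfeiting: 11.
S2 applies: 11 + 2 = 13.
S4 applies (level before this adjustment is 13 ≥ 9, so +4): 13 + 4 = 17.
S5 does not apply.
S7 applies: 17 + 2 = 19.
S8 applies (level before this adjustment is 19 ≥ 16, so +5): 19 + 5 = 24.
Level 24 exceeds the maximum of 18; capped at 18.
Final offense level: 18.
Criminal history: 2 prior points → Category II (2).
Level 18 falls in the 17-18 band.
Grid: Level 17-18 × Category II = 168-204 weeks.

168-204 weeks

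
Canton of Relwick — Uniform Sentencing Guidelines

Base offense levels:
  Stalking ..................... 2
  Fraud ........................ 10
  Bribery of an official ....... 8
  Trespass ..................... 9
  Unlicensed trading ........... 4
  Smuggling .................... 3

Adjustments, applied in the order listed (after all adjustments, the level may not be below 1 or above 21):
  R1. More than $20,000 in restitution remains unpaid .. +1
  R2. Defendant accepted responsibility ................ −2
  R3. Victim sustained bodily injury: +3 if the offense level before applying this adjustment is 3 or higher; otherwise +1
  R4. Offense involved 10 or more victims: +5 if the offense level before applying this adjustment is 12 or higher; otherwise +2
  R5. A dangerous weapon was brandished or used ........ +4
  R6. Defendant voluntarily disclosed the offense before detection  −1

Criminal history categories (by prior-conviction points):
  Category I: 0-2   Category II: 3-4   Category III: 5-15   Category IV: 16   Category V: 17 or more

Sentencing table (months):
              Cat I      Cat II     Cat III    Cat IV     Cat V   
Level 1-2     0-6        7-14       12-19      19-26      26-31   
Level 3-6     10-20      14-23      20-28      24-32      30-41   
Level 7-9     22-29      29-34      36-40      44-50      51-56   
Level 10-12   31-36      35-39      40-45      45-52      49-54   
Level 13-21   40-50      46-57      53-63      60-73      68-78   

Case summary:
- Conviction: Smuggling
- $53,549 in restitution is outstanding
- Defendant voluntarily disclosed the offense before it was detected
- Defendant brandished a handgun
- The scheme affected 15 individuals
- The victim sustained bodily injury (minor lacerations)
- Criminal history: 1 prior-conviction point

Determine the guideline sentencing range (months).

31-36 months

Base offense level for smuggling: 3.
R1 applies: 3 + 1 = 4.
R2 does not apply.
R3 applies (level before this adjustment is 4 ≥ 3, so +3): 4 + 3 = 7.
R4 applies (level before this adjustment is 7 < 12, so +2): 7 + 2 = 9.
R5 applies: 9 + 4 = 13.
R6 applies: 13 − 1 = 12.
Final offense level: 12.
Criminal history: 1 prior point → Category I (0-2).
Level 12 falls in the 10-12 band.
Grid: Level 10-12 × Category I = 31-36 months.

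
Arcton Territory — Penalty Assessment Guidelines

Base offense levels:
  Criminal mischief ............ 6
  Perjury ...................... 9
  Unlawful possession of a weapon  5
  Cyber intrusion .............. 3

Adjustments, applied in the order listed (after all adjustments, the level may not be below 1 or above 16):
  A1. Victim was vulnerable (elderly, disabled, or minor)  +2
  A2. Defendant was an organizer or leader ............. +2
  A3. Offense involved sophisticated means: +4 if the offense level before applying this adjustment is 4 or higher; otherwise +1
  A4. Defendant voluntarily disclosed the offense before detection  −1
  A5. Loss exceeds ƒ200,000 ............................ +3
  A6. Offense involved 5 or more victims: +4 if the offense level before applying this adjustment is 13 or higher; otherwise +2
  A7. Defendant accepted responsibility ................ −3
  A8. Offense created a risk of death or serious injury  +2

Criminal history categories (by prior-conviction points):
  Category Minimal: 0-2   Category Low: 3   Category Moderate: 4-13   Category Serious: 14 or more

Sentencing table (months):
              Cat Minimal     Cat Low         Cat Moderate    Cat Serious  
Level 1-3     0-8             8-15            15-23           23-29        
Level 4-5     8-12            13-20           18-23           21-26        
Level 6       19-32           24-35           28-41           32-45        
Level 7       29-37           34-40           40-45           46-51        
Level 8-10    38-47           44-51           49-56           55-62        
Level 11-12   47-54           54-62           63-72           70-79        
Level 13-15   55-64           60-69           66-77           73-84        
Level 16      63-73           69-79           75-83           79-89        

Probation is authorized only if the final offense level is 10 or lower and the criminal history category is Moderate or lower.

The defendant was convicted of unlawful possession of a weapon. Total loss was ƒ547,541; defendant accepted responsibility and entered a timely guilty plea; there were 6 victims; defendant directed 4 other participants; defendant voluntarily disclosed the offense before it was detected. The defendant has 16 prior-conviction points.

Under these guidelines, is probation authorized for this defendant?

Base offense level for unlawful possession of a weapon: 5.
A1 does not apply.
A2 applies: 5 + 2 = 7.
A3 does not apply.
A4 applies: 7 − 1 = 6.
A5 applies: 6 + 3 = 9.
A6 applies (level before this adjustment is 9 < 13, so +2): 9 + 2 = 11.
A7 applies: 11 − 3 = 8.
A8 does not apply.
Final offense level: 8.
Criminal history: 16 prior points → Category Serious (14+).
Level 8 falls in the 8-10 band.
Grid: Level 8-10 × Category Serious = 55-62 months.
Probation check: level 8 ≤ 10 and category Serious > Moderate → not eligible.

No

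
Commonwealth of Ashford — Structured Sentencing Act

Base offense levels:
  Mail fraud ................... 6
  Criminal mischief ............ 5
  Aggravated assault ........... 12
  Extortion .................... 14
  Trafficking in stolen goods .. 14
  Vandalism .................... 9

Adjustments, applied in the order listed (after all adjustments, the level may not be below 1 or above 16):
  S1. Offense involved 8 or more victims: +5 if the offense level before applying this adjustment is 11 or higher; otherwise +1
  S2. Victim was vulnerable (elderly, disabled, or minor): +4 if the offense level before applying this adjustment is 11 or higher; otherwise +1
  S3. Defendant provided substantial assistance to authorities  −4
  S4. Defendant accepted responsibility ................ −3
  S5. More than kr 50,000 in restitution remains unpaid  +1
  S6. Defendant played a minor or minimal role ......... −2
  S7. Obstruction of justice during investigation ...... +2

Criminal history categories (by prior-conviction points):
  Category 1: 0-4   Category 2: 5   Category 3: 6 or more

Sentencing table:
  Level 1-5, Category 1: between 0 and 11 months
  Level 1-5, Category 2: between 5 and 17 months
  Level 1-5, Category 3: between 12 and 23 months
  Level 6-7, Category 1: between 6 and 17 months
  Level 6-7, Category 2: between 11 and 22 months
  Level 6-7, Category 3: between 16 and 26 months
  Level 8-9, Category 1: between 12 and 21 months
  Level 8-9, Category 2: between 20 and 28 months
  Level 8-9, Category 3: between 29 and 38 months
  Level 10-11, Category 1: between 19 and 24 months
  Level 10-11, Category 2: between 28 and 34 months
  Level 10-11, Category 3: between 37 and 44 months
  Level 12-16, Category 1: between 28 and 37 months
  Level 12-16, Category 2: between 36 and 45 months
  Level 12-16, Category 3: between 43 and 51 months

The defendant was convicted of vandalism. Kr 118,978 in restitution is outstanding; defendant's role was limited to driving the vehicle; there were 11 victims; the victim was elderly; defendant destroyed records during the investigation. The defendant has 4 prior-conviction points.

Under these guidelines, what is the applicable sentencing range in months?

Base offense level for vandalism: 9.
S1 applies (level before this adjustment is 9 < 11, so +1): 9 + 1 = 10.
S2 applies (level before this adjustment is 10 < 11, so +1): 10 + 1 = 11.
S5 applies: 11 + 1 = 12.
S6 applies: 12 − 2 = 10.
S7 applies: 10 + 2 = 12.
Final offense level: 12.
Criminal history: 4 prior points → Category 1 (0-4).
Level 12 falls in the 12-16 band.
Grid: Level 12-16 × Category 1 = 28-37 months.

28-37 months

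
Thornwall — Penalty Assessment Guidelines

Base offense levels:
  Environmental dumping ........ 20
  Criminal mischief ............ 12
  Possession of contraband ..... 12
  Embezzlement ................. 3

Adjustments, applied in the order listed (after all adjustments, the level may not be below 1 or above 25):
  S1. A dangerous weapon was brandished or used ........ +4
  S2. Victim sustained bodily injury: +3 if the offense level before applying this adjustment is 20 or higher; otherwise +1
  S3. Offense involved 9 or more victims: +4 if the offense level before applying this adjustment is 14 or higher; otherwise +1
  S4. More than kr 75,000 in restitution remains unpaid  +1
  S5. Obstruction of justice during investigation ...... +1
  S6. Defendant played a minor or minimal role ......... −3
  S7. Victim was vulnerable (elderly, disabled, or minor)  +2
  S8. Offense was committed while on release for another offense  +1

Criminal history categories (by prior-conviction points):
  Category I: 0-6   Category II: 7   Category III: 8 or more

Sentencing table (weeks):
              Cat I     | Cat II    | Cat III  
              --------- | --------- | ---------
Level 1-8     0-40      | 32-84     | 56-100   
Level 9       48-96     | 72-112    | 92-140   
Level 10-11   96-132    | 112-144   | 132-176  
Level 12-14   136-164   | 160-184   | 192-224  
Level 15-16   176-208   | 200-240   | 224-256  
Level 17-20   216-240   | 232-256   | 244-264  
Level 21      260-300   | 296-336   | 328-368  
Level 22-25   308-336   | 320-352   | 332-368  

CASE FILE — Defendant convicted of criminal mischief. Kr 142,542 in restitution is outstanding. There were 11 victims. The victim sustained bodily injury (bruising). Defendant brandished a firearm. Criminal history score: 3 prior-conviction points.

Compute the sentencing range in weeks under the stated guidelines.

308-336 weeks

Base offense level for criminal mischief: 12.
S1 applies: 12 + 4 = 16.
S2 applies (level before this adjustment is 16 < 20, so +1): 16 + 1 = 17.
S3 applies (level before this adjustment is 17 ≥ 14, so +4): 17 + 4 = 21.
S4 applies: 21 + 1 = 22.
S5 does not apply.
S6 does not apply.
S8 does not apply.
Final offense level: 22.
Criminal history: 3 prior points → Category I (0-6).
Level 22 falls in the 22-25 band.
Grid: Level 22-25 × Category I = 308-336 weeks.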